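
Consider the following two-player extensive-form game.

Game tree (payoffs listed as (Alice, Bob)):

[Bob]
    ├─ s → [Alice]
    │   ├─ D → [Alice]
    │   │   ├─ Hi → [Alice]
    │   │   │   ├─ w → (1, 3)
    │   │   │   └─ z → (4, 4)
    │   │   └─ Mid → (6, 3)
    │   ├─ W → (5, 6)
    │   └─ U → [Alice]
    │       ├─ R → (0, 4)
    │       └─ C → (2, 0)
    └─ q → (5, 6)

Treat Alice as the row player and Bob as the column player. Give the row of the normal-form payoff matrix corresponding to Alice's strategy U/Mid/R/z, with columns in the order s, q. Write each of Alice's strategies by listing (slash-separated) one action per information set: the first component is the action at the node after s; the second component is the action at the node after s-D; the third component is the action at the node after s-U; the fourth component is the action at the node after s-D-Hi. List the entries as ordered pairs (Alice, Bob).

(0,4) (5,6)

vs s: Bob plays s → Alice plays U at [s] → Alice plays R at [s-U] → (0, 4)
vs q: Bob plays q → (5, 6)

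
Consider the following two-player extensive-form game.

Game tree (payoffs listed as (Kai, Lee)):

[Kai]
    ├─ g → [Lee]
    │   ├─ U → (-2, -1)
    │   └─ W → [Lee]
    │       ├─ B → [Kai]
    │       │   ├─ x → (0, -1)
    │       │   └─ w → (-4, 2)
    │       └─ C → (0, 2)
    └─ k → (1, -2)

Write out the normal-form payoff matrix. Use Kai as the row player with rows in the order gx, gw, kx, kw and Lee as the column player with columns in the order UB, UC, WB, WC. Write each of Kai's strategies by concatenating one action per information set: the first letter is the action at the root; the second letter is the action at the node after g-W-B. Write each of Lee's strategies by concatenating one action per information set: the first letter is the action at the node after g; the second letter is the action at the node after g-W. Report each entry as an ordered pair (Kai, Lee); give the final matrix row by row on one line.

gx: (-2,-1) (-2,-1) (0,-1) (0,2) | gw: (-2,-1) (-2,-1) (-4,2) (0,2) | kx: (1,-2) (1,-2) (1,-2) (1,-2) | kw: (1,-2) (1,-2) (1,-2) (1,-2)

           UB       UC       WB       WC
  gx  (-2,-1)  (-2,-1)   (0,-1)    (0,2)
  gw  (-2,-1)  (-2,-1)   (-4,2)    (0,2)
  kx   (1,-2)   (1,-2)   (1,-2)   (1,-2)
  kw   (1,-2)   (1,-2)   (1,-2)   (1,-2)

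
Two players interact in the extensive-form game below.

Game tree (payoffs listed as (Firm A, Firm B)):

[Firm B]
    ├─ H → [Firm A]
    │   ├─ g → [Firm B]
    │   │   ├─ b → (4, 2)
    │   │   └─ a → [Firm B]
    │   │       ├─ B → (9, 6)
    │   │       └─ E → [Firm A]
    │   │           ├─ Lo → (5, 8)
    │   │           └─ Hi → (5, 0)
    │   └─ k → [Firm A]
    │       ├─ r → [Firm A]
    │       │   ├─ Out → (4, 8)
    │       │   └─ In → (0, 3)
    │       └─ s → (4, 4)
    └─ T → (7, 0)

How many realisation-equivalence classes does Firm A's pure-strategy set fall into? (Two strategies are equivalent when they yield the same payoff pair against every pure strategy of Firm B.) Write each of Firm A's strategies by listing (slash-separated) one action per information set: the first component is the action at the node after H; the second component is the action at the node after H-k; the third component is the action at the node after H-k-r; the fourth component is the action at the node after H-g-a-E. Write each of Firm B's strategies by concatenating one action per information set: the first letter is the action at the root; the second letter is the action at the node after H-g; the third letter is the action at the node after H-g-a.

5

Firm A has 16 pure strategies: g/r/Out/Lo, g/r/Out/Hi, g/r/In/Lo, g/r/In/Hi, g/s/Out/Lo, g/s/Out/Hi, g/s/In/Lo, g/s/In/Hi, k/r/Out/Lo, k/r/Out/Hi, k/r/In/Lo, k/r/In/Hi, k/s/Out/Lo, k/s/Out/Hi, k/s/In/Lo, k/s/In/Hi. Columns: HbB, HbE, HaB, HaE, TbB, TbE, TaB, TaE.
{g/r/Out/Lo, g/r/In/Lo, g/s/Out/Lo, g/s/In/Lo} → row (4,2) (4,2) (9,6) (5,8) (7,0) (7,0) (7,0) (7,0)
{g/r/Out/Hi, g/r/In/Hi, g/s/Out/Hi, g/s/In/Hi} → row (4,2) (4,2) (9,6) (5,0) (7,0) (7,0) (7,0) (7,0)
{k/r/Out/Lo, k/r/Out/Hi} → row (4,8) (4,8) (4,8) (4,8) (7,0) (7,0) (7,0) (7,0)
{k/r/In/Lo, k/r/In/Hi} → row (0,3) (0,3) (0,3) (0,3) (7,0) (7,0) (7,0) (7,0)
{k/s/Out/Lo, k/s/Out/Hi, k/s/In/Lo, k/s/In/Hi} → row (4,4) (4,4) (4,4) (4,4) (7,0) (7,0) (7,0) (7,0)
That's 5 distinct rows out of 16 strategies.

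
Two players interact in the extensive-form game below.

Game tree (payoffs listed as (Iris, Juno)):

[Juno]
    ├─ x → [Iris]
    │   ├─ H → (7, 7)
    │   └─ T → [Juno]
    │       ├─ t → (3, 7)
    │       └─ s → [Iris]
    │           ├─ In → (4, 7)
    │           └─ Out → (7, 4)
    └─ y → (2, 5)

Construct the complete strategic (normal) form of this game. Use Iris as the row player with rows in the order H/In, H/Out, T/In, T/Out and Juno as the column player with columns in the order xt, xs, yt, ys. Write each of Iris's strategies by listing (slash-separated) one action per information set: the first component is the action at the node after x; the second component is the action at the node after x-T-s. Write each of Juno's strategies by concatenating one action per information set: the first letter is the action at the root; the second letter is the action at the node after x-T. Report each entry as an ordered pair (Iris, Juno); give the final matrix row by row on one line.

H/In: (7,7) (7,7) (2,5) (2,5) | H/Out: (7,7) (7,7) (2,5) (2,5) | T/In: (3,7) (4,7) (2,5) (2,5) | T/Out: (3,7) (7,4) (2,5) (2,5)

            xt       xs       yt       ys
 H/In    (7,7)    (7,7)    (2,5)    (2,5)
H/Out    (7,7)    (7,7)    (2,5)    (2,5)
 T/In    (3,7)    (4,7)    (2,5)    (2,5)
T/Out    (3,7)    (7,4)    (2,5)    (2,5)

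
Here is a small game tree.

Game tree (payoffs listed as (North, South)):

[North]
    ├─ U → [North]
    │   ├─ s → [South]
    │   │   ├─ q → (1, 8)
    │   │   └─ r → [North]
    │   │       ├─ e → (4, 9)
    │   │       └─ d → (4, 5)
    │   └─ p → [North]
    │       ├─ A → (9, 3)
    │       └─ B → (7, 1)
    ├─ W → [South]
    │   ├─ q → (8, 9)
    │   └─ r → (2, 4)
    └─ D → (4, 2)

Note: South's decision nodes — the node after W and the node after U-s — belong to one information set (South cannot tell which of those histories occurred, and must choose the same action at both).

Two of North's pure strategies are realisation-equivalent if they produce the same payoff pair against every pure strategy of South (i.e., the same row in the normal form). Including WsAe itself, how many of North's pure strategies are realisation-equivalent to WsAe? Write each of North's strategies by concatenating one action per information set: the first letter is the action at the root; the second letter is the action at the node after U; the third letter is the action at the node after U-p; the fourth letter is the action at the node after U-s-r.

Row for WsAe (columns q, r): (8,9) (2,4).
Under WsAe, North's choice at the node after U and at the node after U-p and at the node after U-s-r can never be reached regardless of what South does, so varying those choices leaves every outcome unchanged.
Holding the reachable choices fixed and varying the unreachable ones freely already gives 2 × 2 × 2 = 8 equivalent strategies.
No other strategy reproduces this row, so those 8 are the full class: WsAe, WsAd, WsBe, WsBd, WpAe, WpAd, WpBe, WpBd.

8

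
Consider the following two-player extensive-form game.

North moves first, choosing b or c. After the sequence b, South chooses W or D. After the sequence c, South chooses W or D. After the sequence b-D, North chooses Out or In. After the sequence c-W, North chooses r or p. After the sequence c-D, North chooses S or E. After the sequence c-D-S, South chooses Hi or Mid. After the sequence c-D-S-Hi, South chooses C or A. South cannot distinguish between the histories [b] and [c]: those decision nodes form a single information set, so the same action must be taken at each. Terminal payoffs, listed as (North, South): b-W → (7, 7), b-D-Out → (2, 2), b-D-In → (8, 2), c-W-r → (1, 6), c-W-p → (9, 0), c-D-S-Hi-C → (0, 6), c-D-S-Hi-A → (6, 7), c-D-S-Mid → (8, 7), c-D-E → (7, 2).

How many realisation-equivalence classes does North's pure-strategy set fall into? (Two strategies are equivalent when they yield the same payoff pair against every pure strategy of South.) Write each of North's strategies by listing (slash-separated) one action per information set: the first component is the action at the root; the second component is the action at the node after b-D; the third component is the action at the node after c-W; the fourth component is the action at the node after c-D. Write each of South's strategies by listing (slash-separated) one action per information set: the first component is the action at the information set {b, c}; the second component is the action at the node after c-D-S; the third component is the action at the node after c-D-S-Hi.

6

North has 16 pure strategies: b/Out/r/S, b/Out/r/E, b/Out/p/S, b/Out/p/E, b/In/r/S, b/In/r/E, b/In/p/S, b/In/p/E, c/Out/r/S, c/Out/r/E, c/Out/p/S, c/Out/p/E, c/In/r/S, c/In/r/E, c/In/p/S, c/In/p/E. Columns: W/Hi/C, W/Hi/A, W/Mid/C, W/Mid/A, D/Hi/C, D/Hi/A, D/Mid/C, D/Mid/A.
{b/Out/r/S, b/Out/r/E, b/Out/p/S, b/Out/p/E} → row (7,7) (7,7) (7,7) (7,7) (2,2) (2,2) (2,2) (2,2)
{b/In/r/S, b/In/r/E, b/In/p/S, b/In/p/E} → row (7,7) (7,7) (7,7) (7,7) (8,2) (8,2) (8,2) (8,2)
{c/Out/r/S, c/In/r/S} → row (1,6) (1,6) (1,6) (1,6) (0,6) (6,7) (8,7) (8,7)
{c/Out/r/E, c/In/r/E} → row (1,6) (1,6) (1,6) (1,6) (7,2) (7,2) (7,2) (7,2)
{c/Out/p/S, c/In/p/S} → row (9,0) (9,0) (9,0) (9,0) (0,6) (6,7) (8,7) (8,7)
{c/Out/p/E, c/In/p/E} → row (9,0) (9,0) (9,0) (9,0) (7,2) (7,2) (7,2) (7,2)
That's 6 distinct rows out of 16 strategies.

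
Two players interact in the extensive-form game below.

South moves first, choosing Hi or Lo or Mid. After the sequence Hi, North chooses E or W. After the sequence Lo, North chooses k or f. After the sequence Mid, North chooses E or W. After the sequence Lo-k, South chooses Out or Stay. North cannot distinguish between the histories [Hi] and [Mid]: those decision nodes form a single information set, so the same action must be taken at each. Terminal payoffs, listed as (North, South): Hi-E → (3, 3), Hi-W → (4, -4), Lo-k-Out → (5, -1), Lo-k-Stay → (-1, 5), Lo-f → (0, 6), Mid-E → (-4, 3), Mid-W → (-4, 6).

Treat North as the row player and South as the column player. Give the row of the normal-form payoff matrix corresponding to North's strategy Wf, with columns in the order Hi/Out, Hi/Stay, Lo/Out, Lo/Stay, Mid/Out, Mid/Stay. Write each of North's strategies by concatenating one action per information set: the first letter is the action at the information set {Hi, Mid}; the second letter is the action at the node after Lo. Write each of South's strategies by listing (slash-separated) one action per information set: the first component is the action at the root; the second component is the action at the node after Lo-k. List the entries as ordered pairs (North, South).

(4,-4) (4,-4) (0,6) (0,6) (-4,6) (-4,6)

vs Hi/Out: South plays Hi → North plays W at [Hi] → (4, -4)
vs Hi/Stay: South plays Hi → North plays W at [Hi] → (4, -4)
vs Lo/Out: South plays Lo → North plays f at [Lo] → (0, 6)
vs Lo/Stay: South plays Lo → North plays f at [Lo] → (0, 6)
vs Mid/Out: South plays Mid → North plays W at [Mid] → (-4, 6)
vs Mid/Stay: South plays Mid → North plays W at [Mid] → (-4, 6)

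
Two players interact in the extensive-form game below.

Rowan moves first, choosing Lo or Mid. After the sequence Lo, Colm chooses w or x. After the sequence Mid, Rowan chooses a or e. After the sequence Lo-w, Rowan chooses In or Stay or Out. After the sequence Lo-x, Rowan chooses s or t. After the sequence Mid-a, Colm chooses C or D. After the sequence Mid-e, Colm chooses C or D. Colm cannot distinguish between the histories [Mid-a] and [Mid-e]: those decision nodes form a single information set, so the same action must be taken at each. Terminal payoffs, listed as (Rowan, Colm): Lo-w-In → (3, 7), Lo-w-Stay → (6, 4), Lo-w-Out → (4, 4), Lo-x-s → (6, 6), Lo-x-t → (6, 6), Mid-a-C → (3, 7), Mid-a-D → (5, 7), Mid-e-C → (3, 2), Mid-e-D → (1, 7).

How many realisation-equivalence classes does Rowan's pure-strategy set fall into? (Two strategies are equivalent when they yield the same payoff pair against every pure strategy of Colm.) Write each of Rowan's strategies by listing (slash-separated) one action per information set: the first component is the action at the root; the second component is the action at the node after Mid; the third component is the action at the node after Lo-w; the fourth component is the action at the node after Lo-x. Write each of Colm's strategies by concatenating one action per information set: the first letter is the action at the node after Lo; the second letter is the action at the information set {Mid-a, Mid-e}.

5

Rowan has 24 pure strategies: Lo/a/In/s, Lo/a/In/t, Lo/a/Stay/s, Lo/a/Stay/t, Lo/a/Out/s, Lo/a/Out/t, Lo/e/In/s, Lo/e/In/t, Lo/e/Stay/s, Lo/e/Stay/t, Lo/e/Out/s, Lo/e/Out/t, Mid/a/In/s, Mid/a/In/t, Mid/a/Stay/s, Mid/a/Stay/t, Mid/a/Out/s, Mid/a/Out/t, Mid/e/In/s, Mid/e/In/t, Mid/e/Stay/s, Mid/e/Stay/t, Mid/e/Out/s, Mid/e/Out/t. Columns: wC, wD, xC, xD.
{Lo/a/In/s, Lo/a/In/t, Lo/e/In/s, Lo/e/In/t} → row (3,7) (3,7) (6,6) (6,6)
{Lo/a/Stay/s, Lo/a/Stay/t, Lo/e/Stay/s, Lo/e/Stay/t} → row (6,4) (6,4) (6,6) (6,6)
{Lo/a/Out/s, Lo/a/Out/t, Lo/e/Out/s, Lo/e/Out/t} → row (4,4) (4,4) (6,6) (6,6)
{Mid/a/In/s, Mid/a/In/t, Mid/a/Stay/s, Mid/a/Stay/t, Mid/a/Out/s, Mid/a/Out/t} → row (3,7) (5,7) (3,7) (5,7)
{Mid/e/In/s, Mid/e/In/t, Mid/e/Stay/s, Mid/e/Stay/t, Mid/e/Out/s, Mid/e/Out/t} → row (3,2) (1,7) (3,2) (1,7)
That's 5 distinct rows out of 24 strategies.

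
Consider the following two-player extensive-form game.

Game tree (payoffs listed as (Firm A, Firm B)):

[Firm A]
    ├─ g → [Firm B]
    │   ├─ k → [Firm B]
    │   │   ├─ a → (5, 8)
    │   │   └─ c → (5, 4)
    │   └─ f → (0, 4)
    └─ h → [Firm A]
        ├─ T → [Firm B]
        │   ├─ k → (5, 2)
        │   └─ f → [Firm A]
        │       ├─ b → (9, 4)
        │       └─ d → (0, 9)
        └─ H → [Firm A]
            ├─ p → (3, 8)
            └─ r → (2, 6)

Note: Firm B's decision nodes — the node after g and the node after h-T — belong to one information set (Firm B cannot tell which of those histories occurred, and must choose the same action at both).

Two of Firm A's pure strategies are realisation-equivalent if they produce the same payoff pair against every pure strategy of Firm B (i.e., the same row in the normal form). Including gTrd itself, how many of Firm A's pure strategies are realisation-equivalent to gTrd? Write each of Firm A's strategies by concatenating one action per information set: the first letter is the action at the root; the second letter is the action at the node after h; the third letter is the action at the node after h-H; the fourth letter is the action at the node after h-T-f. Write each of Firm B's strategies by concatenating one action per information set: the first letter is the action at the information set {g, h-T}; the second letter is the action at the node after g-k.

8

Row for gTrd (columns ka, kc, fa, fc): (5,8) (5,4) (0,4) (0,4).
Under gTrd, Firm A's choice at the node after h and at the node after h-H and at the node after h-T-f can never be reached regardless of what Firm B does, so varying those choices leaves every outcome unchanged.
Holding the reachable choices fixed and varying the unreachable ones freely already gives 2 × 2 × 2 = 8 equivalent strategies.
No other strategy reproduces this row, so those 8 are the full class: gTpb, gTpd, gTrb, gTrd, gHpb, gHpd, gHrb, gHrd.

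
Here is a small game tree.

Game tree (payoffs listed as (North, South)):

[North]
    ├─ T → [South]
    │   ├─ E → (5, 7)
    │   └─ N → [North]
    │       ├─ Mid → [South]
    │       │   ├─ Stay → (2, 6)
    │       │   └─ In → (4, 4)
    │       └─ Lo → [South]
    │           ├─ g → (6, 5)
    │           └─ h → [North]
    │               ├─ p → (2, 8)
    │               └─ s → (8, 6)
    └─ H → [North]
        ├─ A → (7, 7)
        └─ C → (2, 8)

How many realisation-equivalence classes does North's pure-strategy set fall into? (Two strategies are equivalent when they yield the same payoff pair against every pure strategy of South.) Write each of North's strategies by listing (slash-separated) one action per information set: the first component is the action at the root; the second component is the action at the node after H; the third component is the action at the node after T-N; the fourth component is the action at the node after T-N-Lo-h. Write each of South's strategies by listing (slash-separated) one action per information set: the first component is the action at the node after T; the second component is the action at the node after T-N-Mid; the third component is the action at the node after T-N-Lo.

5

North has 16 pure strategies: T/A/Mid/p, T/A/Mid/s, T/A/Lo/p, T/A/Lo/s, T/C/Mid/p, T/C/Mid/s, T/C/Lo/p, T/C/Lo/s, H/A/Mid/p, H/A/Mid/s, H/A/Lo/p, H/A/Lo/s, H/C/Mid/p, H/C/Mid/s, H/C/Lo/p, H/C/Lo/s. Columns: E/Stay/g, E/Stay/h, E/In/g, E/In/h, N/Stay/g, N/Stay/h, N/In/g, N/In/h.
{T/A/Mid/p, T/A/Mid/s, T/C/Mid/p, T/C/Mid/s} → row (5,7) (5,7) (5,7) (5,7) (2,6) (2,6) (4,4) (4,4)
{T/A/Lo/p, T/C/Lo/p} → row (5,7) (5,7) (5,7) (5,7) (6,5) (2,8) (6,5) (2,8)
{T/A/Lo/s, T/C/Lo/s} → row (5,7) (5,7) (5,7) (5,7) (6,5) (8,6) (6,5) (8,6)
{H/A/Mid/p, H/A/Mid/s, H/A/Lo/p, H/A/Lo/s} → row (7,7) (7,7) (7,7) (7,7) (7,7) (7,7) (7,7) (7,7)
{H/C/Mid/p, H/C/Mid/s, H/C/Lo/p, H/C/Lo/s} → row (2,8) (2,8) (2,8) (2,8) (2,8) (2,8) (2,8) (2,8)
That's 5 distinct rows out of 16 strategies.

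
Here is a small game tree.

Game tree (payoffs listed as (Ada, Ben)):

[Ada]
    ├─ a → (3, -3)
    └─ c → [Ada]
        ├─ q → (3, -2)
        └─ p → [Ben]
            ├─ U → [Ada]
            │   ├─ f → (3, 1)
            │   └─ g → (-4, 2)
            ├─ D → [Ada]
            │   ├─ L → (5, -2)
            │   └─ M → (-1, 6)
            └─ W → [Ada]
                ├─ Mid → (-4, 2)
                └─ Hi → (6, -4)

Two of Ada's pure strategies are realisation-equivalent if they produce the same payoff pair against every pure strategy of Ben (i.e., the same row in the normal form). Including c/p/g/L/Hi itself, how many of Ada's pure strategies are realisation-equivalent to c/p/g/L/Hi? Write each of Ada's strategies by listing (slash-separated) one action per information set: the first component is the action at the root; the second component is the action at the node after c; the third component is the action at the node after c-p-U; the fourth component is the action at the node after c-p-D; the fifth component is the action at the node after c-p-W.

Row for c/p/g/L/Hi (columns U, D, W): (-4,2) (5,-2) (6,-4).
Every one of Ada's information sets is on the play path for some reply by Ben when Ada follows c/p/g/L/Hi.
Changing the action at any of them therefore changes at least one column, so only c/p/g/L/Hi itself gives this row.

1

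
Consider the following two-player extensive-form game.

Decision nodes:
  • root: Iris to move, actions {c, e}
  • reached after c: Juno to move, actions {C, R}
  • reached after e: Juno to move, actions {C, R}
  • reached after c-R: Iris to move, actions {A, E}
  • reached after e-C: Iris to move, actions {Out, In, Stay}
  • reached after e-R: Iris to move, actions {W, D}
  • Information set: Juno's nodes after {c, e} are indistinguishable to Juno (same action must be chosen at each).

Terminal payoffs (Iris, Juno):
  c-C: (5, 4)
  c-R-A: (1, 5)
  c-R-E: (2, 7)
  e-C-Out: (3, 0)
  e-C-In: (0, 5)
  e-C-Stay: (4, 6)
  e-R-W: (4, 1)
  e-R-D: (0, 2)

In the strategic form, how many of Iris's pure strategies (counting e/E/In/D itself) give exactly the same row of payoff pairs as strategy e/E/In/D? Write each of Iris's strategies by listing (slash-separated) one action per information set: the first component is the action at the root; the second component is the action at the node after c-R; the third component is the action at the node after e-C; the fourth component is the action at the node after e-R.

2

Row for e/E/In/D (columns C, R): (0,5) (0,2).
Under e/E/In/D, Iris's choice at the node after c-R can never be reached regardless of what Juno does, so varying those choices leaves every outcome unchanged.
Holding the reachable choices fixed and varying the unreachable one freely already gives 2 equivalent strategies.
No other strategy reproduces this row, so those 2 are the full class: e/A/In/D, e/E/In/D.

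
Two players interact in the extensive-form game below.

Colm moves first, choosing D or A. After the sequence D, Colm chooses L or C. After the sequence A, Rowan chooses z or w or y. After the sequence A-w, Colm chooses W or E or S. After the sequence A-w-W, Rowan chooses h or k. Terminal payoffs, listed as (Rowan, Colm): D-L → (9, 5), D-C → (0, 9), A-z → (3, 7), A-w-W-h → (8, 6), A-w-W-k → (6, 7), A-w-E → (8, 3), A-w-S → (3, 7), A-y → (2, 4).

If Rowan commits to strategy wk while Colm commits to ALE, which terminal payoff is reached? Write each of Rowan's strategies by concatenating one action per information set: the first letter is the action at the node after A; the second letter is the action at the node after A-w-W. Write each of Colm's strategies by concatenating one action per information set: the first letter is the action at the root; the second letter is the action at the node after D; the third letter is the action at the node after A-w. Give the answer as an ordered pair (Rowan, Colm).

(8, 3)

Trace the play path from the root:
  Colm plays A
  Rowan plays w at [A]
  Colm plays E at [A-w]
→ terminal payoff (8, 3).
(Rowan's choice at the node after A-w-W is never reached on this path, so it doesn't affect the outcome.)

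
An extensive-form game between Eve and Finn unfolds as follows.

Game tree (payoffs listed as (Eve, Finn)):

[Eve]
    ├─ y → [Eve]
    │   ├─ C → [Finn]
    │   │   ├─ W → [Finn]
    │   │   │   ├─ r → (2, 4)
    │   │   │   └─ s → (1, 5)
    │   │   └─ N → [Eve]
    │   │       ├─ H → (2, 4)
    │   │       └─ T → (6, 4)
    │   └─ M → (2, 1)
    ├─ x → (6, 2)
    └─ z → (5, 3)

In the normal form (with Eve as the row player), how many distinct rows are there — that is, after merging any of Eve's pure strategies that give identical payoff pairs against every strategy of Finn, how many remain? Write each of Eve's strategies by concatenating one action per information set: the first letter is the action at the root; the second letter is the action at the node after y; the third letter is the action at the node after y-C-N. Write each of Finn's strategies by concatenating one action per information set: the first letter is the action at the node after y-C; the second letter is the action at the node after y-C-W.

5

Eve has 12 pure strategies: yCH, yCT, yMH, yMT, xCH, xCT, xMH, xMT, zCH, zCT, zMH, zMT. Columns: Wr, Ws, Nr, Ns.
{yCH} → row (2,4) (1,5) (2,4) (2,4)
{yCT} → row (2,4) (1,5) (6,4) (6,4)
{yMH, yMT} → row (2,1) (2,1) (2,1) (2,1)
{xCH, xCT, xMH, xMT} → row (6,2) (6,2) (6,2) (6,2)
{zCH, zCT, zMH, zMT} → row (5,3) (5,3) (5,3) (5,3)
That's 5 distinct rows out of 12 strategies.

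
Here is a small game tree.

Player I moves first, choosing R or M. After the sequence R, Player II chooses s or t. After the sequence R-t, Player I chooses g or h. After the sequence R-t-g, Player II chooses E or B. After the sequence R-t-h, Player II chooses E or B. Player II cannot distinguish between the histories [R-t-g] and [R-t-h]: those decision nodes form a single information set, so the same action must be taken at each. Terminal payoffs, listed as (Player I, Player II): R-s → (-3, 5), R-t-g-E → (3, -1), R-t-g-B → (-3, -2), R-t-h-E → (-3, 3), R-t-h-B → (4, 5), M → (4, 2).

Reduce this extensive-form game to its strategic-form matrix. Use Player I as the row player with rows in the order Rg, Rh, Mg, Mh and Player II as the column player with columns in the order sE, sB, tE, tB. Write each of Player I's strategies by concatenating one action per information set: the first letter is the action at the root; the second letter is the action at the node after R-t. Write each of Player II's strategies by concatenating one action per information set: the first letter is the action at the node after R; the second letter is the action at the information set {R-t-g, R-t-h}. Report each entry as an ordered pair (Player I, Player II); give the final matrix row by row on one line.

           sE       sB       tE       tB
  Rg   (-3,5)   (-3,5)   (3,-1)  (-3,-2)
  Rh   (-3,5)   (-3,5)   (-3,3)    (4,5)
  Mg    (4,2)    (4,2)    (4,2)    (4,2)
  Mh    (4,2)    (4,2)    (4,2)    (4,2)

Rg: (-3,5) (-3,5) (3,-1) (-3,-2) | Rh: (-3,5) (-3,5) (-3,3) (4,5) | Mg: (4,2) (4,2) (4,2) (4,2) | Mh: (4,2) (4,2) (4,2) (4,2)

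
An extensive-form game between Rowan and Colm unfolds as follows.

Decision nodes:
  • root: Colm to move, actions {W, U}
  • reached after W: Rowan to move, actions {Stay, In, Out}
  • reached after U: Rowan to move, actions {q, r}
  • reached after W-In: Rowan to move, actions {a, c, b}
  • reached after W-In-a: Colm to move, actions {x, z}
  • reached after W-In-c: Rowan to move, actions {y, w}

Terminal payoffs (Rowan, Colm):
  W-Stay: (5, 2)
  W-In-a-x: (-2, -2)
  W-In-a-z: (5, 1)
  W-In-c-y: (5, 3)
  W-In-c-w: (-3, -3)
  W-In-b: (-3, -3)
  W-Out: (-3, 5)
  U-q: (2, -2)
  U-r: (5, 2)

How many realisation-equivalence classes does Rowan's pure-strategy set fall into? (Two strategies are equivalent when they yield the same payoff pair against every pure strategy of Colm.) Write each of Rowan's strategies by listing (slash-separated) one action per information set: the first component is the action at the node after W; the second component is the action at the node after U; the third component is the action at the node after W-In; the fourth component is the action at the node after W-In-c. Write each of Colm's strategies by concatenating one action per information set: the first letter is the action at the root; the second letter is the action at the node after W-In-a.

10

Rowan has 36 pure strategies: Stay/q/a/y, Stay/q/a/w, Stay/q/c/y, Stay/q/c/w, Stay/q/b/y, Stay/q/b/w, Stay/r/a/y, Stay/r/a/w, Stay/r/c/y, Stay/r/c/w, Stay/r/b/y, Stay/r/b/w, In/q/a/y, In/q/a/w, In/q/c/y, In/q/c/w, In/q/b/y, In/q/b/w, In/r/a/y, In/r/a/w, In/r/c/y, In/r/c/w, In/r/b/y, In/r/b/w, Out/q/a/y, Out/q/a/w, Out/q/c/y, Out/q/c/w, Out/q/b/y, Out/q/b/w, Out/r/a/y, Out/r/a/w, Out/r/c/y, Out/r/c/w, Out/r/b/y, Out/r/b/w. Columns: Wx, Wz, Ux, Uz.
{Stay/q/a/y, Stay/q/a/w, Stay/q/c/y, Stay/q/c/w, Stay/q/b/y, Stay/q/b/w} → row (5,2) (5,2) (2,-2) (2,-2)
{Stay/r/a/y, Stay/r/a/w, Stay/r/c/y, Stay/r/c/w, Stay/r/b/y, Stay/r/b/w} → row (5,2) (5,2) (5,2) (5,2)
{In/q/a/y, In/q/a/w} → row (-2,-2) (5,1) (2,-2) (2,-2)
{In/q/c/y} → row (5,3) (5,3) (2,-2) (2,-2)
{In/q/c/w, In/q/b/y, In/q/b/w} → row (-3,-3) (-3,-3) (2,-2) (2,-2)
{In/r/a/y, In/r/a/w} → row (-2,-2) (5,1) (5,2) (5,2)
{In/r/c/y} → row (5,3) (5,3) (5,2) (5,2)
{In/r/c/w, In/r/b/y, In/r/b/w} → row (-3,-3) (-3,-3) (5,2) (5,2)
{Out/q/a/y, Out/q/a/w, Out/q/c/y, Out/q/c/w, Out/q/b/y, Out/q/b/w} → row (-3,5) (-3,5) (2,-2) (2,-2)
{Out/r/a/y, Out/r/a/w, Out/r/c/y, Out/r/c/w, Out/r/b/y, Out/r/b/w} → row (-3,5) (-3,5) (5,2) (5,2)
That's 10 distinct rows out of 36 strategies.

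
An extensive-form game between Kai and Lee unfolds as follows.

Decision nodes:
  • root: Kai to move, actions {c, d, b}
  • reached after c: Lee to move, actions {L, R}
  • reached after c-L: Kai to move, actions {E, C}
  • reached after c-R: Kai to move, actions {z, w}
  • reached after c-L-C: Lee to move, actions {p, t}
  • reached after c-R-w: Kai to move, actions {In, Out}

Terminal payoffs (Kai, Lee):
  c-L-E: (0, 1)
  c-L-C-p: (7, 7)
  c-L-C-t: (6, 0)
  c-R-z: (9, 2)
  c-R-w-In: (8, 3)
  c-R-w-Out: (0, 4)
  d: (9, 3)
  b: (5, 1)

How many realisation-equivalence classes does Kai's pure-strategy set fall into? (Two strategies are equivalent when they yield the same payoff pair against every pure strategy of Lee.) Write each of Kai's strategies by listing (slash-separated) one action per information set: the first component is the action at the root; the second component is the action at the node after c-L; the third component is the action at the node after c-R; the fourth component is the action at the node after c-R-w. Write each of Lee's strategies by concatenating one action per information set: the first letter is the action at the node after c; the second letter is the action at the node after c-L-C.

8

Kai has 24 pure strategies: c/E/z/In, c/E/z/Out, c/E/w/In, c/E/w/Out, c/C/z/In, c/C/z/Out, c/C/w/In, c/C/w/Out, d/E/z/In, d/E/z/Out, d/E/w/In, d/E/w/Out, d/C/z/In, d/C/z/Out, d/C/w/In, d/C/w/Out, b/E/z/In, b/E/z/Out, b/E/w/In, b/E/w/Out, b/C/z/In, b/C/z/Out, b/C/w/In, b/C/w/Out. Columns: Lp, Lt, Rp, Rt.
{c/E/z/In, c/E/z/Out} → row (0,1) (0,1) (9,2) (9,2)
{c/E/w/In} → row (0,1) (0,1) (8,3) (8,3)
{c/E/w/Out} → row (0,1) (0,1) (0,4) (0,4)
{c/C/z/In, c/C/z/Out} → row (7,7) (6,0) (9,2) (9,2)
{c/C/w/In} → row (7,7) (6,0) (8,3) (8,3)
{c/C/w/Out} → row (7,7) (6,0) (0,4) (0,4)
{d/E/z/In, d/E/z/Out, d/E/w/In, d/E/w/Out, d/C/z/In, d/C/z/Out, d/C/w/In, d/C/w/Out} → row (9,3) (9,3) (9,3) (9,3)
{b/E/z/In, b/E/z/Out, b/E/w/In, b/E/w/Out, b/C/z/In, b/C/z/Out, b/C/w/In, b/C/w/Out} → row (5,1) (5,1) (5,1) (5,1)
That's 8 distinct rows out of 24 strategies.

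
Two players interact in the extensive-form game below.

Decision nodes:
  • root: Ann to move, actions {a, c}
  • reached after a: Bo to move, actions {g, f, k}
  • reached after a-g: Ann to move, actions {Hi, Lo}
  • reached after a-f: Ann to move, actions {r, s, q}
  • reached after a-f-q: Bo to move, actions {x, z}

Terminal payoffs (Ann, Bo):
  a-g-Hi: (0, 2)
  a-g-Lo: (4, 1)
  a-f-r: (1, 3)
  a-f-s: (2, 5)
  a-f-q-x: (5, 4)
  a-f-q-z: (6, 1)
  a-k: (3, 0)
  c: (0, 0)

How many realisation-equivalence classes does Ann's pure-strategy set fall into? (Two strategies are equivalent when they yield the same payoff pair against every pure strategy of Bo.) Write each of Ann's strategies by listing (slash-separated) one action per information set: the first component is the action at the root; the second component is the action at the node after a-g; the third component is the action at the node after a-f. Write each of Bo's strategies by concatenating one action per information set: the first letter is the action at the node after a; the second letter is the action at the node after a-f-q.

7

Ann has 12 pure strategies: a/Hi/r, a/Hi/s, a/Hi/q, a/Lo/r, a/Lo/s, a/Lo/q, c/Hi/r, c/Hi/s, c/Hi/q, c/Lo/r, c/Lo/s, c/Lo/q. Columns: gx, gz, fx, fz, kx, kz.
{a/Hi/r} → row (0,2) (0,2) (1,3) (1,3) (3,0) (3,0)
{a/Hi/s} → row (0,2) (0,2) (2,5) (2,5) (3,0) (3,0)
{a/Hi/q} → row (0,2) (0,2) (5,4) (6,1) (3,0) (3,0)
{a/Lo/r} → row (4,1) (4,1) (1,3) (1,3) (3,0) (3,0)
{a/Lo/s} → row (4,1) (4,1) (2,5) (2,5) (3,0) (3,0)
{a/Lo/q} → row (4,1) (4,1) (5,4) (6,1) (3,0) (3,0)
{c/Hi/r, c/Hi/s, c/Hi/q, c/Lo/r, c/Lo/s, c/Lo/q} → row (0,0) (0,0) (0,0) (0,0) (0,0) (0,0)
That's 7 distinct rows out of 12 strategies.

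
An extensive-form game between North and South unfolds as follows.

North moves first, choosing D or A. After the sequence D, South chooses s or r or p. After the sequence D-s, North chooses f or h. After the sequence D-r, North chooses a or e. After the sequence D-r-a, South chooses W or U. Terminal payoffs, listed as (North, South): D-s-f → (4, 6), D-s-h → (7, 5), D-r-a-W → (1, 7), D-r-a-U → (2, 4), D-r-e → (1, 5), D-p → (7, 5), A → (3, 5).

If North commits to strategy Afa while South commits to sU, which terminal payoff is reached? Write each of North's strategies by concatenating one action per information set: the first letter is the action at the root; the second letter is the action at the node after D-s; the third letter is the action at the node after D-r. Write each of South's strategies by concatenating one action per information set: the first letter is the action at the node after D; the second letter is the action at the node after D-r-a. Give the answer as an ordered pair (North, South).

Trace the play path from the root:
  North plays A
→ terminal payoff (3, 5).
(North's choice at the node after D-s is never reached on this path, so it doesn't affect the outcome.)

(3, 5)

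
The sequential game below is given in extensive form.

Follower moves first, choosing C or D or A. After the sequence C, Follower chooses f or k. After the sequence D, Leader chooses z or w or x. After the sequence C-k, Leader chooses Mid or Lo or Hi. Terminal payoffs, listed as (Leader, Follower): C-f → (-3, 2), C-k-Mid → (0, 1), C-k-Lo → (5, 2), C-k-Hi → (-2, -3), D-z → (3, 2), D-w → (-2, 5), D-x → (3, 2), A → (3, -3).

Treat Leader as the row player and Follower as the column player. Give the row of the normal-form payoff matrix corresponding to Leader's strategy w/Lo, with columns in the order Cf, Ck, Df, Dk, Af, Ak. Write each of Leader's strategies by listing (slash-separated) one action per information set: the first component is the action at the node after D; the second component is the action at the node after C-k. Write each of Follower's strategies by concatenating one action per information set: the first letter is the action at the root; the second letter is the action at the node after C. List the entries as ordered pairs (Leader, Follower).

vs Cf: Follower plays C → Follower plays f at [C] → (-3, 2)
vs Ck: Follower plays C → Follower plays k at [C] → Leader plays Lo at [C-k] → (5, 2)
vs Df: Follower plays D → Leader plays w at [D] → (-2, 5)
vs Dk: Follower plays D → Leader plays w at [D] → (-2, 5)
vs Af: Follower plays A → (3, -3)
vs Ak: Follower plays A → (3, -3)

(-3,2) (5,2) (-2,5) (-2,5) (3,-3) (3,-3)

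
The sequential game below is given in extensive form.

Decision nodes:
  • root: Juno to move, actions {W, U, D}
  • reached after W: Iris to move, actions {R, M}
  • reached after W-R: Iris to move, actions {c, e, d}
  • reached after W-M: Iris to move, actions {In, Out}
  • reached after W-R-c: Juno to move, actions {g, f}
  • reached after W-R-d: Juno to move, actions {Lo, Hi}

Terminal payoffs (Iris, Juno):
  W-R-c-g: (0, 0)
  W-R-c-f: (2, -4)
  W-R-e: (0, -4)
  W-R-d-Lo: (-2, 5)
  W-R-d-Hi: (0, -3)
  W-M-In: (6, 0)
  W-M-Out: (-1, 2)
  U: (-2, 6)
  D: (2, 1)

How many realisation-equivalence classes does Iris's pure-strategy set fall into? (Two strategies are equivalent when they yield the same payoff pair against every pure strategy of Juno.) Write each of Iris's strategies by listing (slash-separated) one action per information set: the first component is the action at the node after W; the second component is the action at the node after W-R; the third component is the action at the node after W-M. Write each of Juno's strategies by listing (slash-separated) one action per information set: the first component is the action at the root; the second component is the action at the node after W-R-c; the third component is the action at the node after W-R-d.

Iris has 12 pure strategies: R/c/In, R/c/Out, R/e/In, R/e/Out, R/d/In, R/d/Out, M/c/In, M/c/Out, M/e/In, M/e/Out, M/d/In, M/d/Out. Columns: W/g/Lo, W/g/Hi, W/f/Lo, W/f/Hi, U/g/Lo, U/g/Hi, U/f/Lo, U/f/Hi, D/g/Lo, D/g/Hi, D/f/Lo, D/f/Hi.
{R/c/In, R/c/Out} → row (0,0) (0,0) (2,-4) (2,-4) (-2,6) (-2,6) (-2,6) (-2,6) (2,1) (2,1) (2,1) (2,1)
{R/e/In, R/e/Out} → row (0,-4) (0,-4) (0,-4) (0,-4) (-2,6) (-2,6) (-2,6) (-2,6) (2,1) (2,1) (2,1) (2,1)
{R/d/In, R/d/Out} → row (-2,5) (0,-3) (-2,5) (0,-3) (-2,6) (-2,6) (-2,6) (-2,6) (2,1) (2,1) (2,1) (2,1)
{M/c/In, M/e/In, M/d/In} → row (6,0) (6,0) (6,0) (6,0) (-2,6) (-2,6) (-2,6) (-2,6) (2,1) (2,1) (2,1) (2,1)
{M/c/Out, M/e/Out, M/d/Out} → row (-1,2) (-1,2) (-1,2) (-1,2) (-2,6) (-2,6) (-2,6) (-2,6) (2,1) (2,1) (2,1) (2,1)
That's 5 distinct rows out of 12 strategies.

5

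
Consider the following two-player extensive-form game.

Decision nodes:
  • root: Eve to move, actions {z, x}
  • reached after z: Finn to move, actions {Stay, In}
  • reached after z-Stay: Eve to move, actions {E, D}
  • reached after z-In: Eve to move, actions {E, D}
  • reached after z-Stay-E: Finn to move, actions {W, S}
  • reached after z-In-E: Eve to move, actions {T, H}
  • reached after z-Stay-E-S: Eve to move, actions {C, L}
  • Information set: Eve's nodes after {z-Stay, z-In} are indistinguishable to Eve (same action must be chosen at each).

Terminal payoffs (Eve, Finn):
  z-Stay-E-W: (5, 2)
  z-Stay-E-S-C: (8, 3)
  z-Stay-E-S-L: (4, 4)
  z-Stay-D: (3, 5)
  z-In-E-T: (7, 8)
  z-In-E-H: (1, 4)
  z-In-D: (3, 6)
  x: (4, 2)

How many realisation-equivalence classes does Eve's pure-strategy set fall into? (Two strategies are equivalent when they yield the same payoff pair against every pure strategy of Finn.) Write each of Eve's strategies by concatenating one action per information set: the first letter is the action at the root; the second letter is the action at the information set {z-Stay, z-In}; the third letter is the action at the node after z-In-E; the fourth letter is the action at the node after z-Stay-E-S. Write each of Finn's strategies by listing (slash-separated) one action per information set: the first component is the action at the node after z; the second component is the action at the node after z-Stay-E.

Eve has 16 pure strategies: zETC, zETL, zEHC, zEHL, zDTC, zDTL, zDHC, zDHL, xETC, xETL, xEHC, xEHL, xDTC, xDTL, xDHC, xDHL. Columns: Stay/W, Stay/S, In/W, In/S.
{zETC} → row (5,2) (8,3) (7,8) (7,8)
{zETL} → row (5,2) (4,4) (7,8) (7,8)
{zEHC} → row (5,2) (8,3) (1,4) (1,4)
{zEHL} → row (5,2) (4,4) (1,4) (1,4)
{zDTC, zDTL, zDHC, zDHL} → row (3,5) (3,5) (3,6) (3,6)
{xETC, xETL, xEHC, xEHL, xDTC, xDTL, xDHC, xDHL} → row (4,2) (4,2) (4,2) (4,2)
That's 6 distinct rows out of 16 strategies.

6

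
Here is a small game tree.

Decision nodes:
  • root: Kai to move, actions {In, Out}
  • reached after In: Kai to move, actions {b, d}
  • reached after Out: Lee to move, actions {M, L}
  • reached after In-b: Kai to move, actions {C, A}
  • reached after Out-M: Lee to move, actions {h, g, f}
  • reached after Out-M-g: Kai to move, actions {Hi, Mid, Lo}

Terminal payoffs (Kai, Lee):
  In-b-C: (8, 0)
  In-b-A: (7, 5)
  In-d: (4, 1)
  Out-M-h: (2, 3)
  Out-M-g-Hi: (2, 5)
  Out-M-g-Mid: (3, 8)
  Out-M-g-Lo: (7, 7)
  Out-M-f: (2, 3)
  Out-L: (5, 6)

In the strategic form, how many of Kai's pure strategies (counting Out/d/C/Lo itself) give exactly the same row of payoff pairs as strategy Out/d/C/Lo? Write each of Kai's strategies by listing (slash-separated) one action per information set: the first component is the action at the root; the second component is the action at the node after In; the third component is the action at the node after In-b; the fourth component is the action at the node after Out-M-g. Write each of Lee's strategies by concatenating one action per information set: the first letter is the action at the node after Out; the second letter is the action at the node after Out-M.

Row for Out/d/C/Lo (columns Mh, Mg, Mf, Lh, Lg, Lf): (2,3) (7,7) (2,3) (5,6) (5,6) (5,6).
Under Out/d/C/Lo, Kai's choice at the node after In and at the node after In-b can never be reached regardless of what Lee does, so varying those choices leaves every outcome unchanged.
Holding the reachable choices fixed and varying the unreachable ones freely already gives 2 × 2 = 4 equivalent strategies.
No other strategy reproduces this row, so those 4 are the full class: Out/b/C/Lo, Out/b/A/Lo, Out/d/C/Lo, Out/d/A/Lo.

4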